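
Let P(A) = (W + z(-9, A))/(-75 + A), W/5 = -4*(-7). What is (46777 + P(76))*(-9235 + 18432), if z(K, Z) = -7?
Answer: 431431270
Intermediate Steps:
W = 140 (W = 5*(-4*(-7)) = 5*28 = 140)
P(A) = 133/(-75 + A) (P(A) = (140 - 7)/(-75 + A) = 133/(-75 + A))
(46777 + P(76))*(-9235 + 18432) = (46777 + 133/(-75 + 76))*(-9235 + 18432) = (46777 + 133/1)*9197 = (46777 + 133*1)*9197 = (46777 + 133)*9197 = 46910*9197 = 431431270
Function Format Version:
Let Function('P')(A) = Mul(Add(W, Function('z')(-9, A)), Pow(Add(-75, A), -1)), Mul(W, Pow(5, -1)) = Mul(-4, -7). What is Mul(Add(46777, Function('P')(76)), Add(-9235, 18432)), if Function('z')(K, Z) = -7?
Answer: 431431270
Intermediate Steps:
W = 140 (W = Mul(5, Mul(-4, -7)) = Mul(5, 28) = 140)
Function('P')(A) = Mul(133, Pow(Add(-75, A), -1)) (Function('P')(A) = Mul(Add(140, -7), Pow(Add(-75, A), -1)) = Mul(133, Pow(Add(-75, A), -1)))
Mul(Add(46777, Function('P')(76)), Add(-9235, 18432)) = Mul(Add(46777, Mul(133, Pow(Add(-75, 76), -1))), Add(-9235, 18432)) = Mul(Add(46777, Mul(133, Pow(1, -1))), 9197) = Mul(Add(46777, Mul(133, 1)), 9197) = Mul(Add(46777, 133), 9197) = Mul(46910, 9197) = 431431270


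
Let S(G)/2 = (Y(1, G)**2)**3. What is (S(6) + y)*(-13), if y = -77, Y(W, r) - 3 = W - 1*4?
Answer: 1001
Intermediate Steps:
Y(W, r) = -1 + W (Y(W, r) = 3 + (W - 1*4) = 3 + (W - 4) = 3 + (-4 + W) = -1 + W)
S(G) = 0 (S(G) = 2*((-1 + 1)**2)**3 = 2*(0**2)**3 = 2*0**3 = 2*0 = 0)
(S(6) + y)*(-13) = (0 - 77)*(-13) = -77*(-13) = 1001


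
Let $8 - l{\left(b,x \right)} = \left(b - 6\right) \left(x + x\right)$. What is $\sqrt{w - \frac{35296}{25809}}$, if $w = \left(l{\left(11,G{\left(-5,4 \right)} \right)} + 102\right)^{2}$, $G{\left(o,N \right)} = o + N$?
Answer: $\frac{4 \sqrt{599437098246}}{25809} \approx 119.99$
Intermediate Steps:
$G{\left(o,N \right)} = N + o$
$l{\left(b,x \right)} = 8 - 2 x \left(-6 + b\right)$ ($l{\left(b,x \right)} = 8 - \left(b - 6\right) \left(x + x\right) = 8 - \left(-6 + b\right) 2 x = 8 - 2 x \left(-6 + b\right)$)
$w = 14400$ ($w = \left(\left(8 + 12 \left(4 - 5\right) - 22 \left(4 - 5\right)\right) + 102\right)^{2} = \left(\left(8 + 12 \left(-1\right) - 22 \left(-1\right)\right) + 102\right)^{2} = \left(\left(8 - 12 + 22\right) + 102\right)^{2} = \left(18 + 102\right)^{2} = 120^{2} = 14400$)
$\sqrt{w - \frac{35296}{25809}} = \sqrt{14400 - \frac{35296}{25809}} = \sqrt{\frac{371614304}{25809}} = \frac{4 \sqrt{599437098246}}{25809}$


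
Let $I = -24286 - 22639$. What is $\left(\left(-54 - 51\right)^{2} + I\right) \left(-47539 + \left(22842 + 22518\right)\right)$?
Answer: $78226100$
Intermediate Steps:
$I = -46925$ ($I = -24286 - 22639 = -46925$)
$\left(\left(-54 - 51\right)^{2} + I\right) \left(-47539 + \left(22842 + 22518\right)\right) = \left(\left(-54 - 51\right)^{2} - 46925\right) \left(-47539 + \left(22842 + 22518\right)\right) = \left(\left(-105\right)^{2} - 46925\right) \left(-47539 + 45360\right) = \left(11025 - 46925\right) \left(-2179\right) = \left(-35900\right) \left(-2179\right) = 78226100$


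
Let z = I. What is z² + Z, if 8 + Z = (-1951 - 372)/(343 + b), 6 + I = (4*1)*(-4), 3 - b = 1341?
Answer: 475943/995 ≈ 478.33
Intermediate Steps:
b = -1338 (b = 3 - 1*1341 = 3 - 1341 = -1338)
I = -22 (I = -6 + (4*1)*(-4) = -6 + 4*(-4) = -6 - 16 = -22)
Z = -5637/995 (Z = -8 + (-1951 - 372)/(343 - 1338) = -8 - 2323/(-995) = -8 - 2323*(-1/995) = -8 + 2323/995 = -5637/995 ≈ -5.6653)
z = -22
z² + Z = (-22)² - 5637/995 = 484 - 5637/995 = 475943/995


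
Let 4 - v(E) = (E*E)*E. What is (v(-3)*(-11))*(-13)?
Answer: 4433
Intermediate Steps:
v(E) = 4 - E³ (v(E) = 4 - E*E*E = 4 - E²*E = 4 - E³)
(v(-3)*(-11))*(-13) = ((4 - 1*(-3)³)*(-11))*(-13) = ((4 - 1*(-27))*(-11))*(-13) = ((4 + 27)*(-11))*(-13) = (31*(-11))*(-13) = -341*(-13) = 4433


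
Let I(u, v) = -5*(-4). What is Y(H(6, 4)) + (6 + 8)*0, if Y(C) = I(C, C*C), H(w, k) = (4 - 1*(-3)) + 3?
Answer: 20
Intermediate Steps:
H(w, k) = 10 (H(w, k) = (4 + 3) + 3 = 7 + 3 = 10)
I(u, v) = 20
Y(C) = 20
Y(H(6, 4)) + (6 + 8)*0 = 20 + (6 + 8)*0 = 20 + 14*0 = 20 + 0 = 20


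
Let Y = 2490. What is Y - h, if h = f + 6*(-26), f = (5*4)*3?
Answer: 2586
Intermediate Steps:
f = 60 (f = 20*3 = 60)
h = -96 (h = 60 + 6*(-26) = 60 - 156 = -96)
Y - h = 2490 - 1*(-96) = 2490 + 96 = 2586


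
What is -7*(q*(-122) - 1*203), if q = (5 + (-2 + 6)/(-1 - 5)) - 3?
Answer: 7679/3 ≈ 2559.7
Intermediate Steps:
q = 4/3 (q = (5 + 4/(-6)) - 3 = (5 + 4*(-⅙)) - 3 = (5 - ⅔) - 3 = 13/3 - 3 = 4/3 ≈ 1.3333)
-7*(q*(-122) - 1*203) = -7*((4/3)*(-122) - 1*203) = -7*(-488/3 - 203) = -7*(-1097/3) = 7679/3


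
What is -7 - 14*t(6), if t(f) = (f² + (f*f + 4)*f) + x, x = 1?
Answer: -3885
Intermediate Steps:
t(f) = 1 + f² + f*(4 + f²) (t(f) = (f² + (f*f + 4)*f) + 1 = (f² + (f² + 4)*f) + 1 = (f² + (4 + f²)*f) + 1 = (f² + f*(4 + f²)) + 1 = 1 + f² + f*(4 + f²))
-7 - 14*t(6) = -7 - 14*(1 + 6² + 6³ + 4*6) = -7 - 14*(1 + 36 + 216 + 24) = -7 - 14*277 = -7 - 3878 = -3885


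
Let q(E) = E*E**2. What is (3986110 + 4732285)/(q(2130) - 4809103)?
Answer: 8718395/9658787897 ≈ 0.00090264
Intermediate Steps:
q(E) = E**3
(3986110 + 4732285)/(q(2130) - 4809103) = (3986110 + 4732285)/(2130**3 - 4809103) = 8718395/(9663597000 - 4809103) = 8718395/9658787897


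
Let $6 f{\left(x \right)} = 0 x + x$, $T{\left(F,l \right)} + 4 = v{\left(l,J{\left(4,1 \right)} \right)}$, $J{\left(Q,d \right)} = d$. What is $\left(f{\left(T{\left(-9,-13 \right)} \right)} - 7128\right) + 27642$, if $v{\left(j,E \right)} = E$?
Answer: $\frac{41027}{2} \approx 20514.0$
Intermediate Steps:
$T{\left(F,l \right)} = -3$ ($T{\left(F,l \right)} = -4 + 1 = -3$)
$f{\left(x \right)} = \frac{x}{6}$ ($f{\left(x \right)} = \frac{0 x + x}{6} = \frac{0 + x}{6} = \frac{x}{6}$)
$\left(f{\left(T{\left(-9,-13 \right)} \right)} - 7128\right) + 27642 = \left(\frac{1}{6} \left(-3\right) - 7128\right) + 27642 = \left(- \frac{1}{2} - 7128\right) + 27642 = - \frac{14257}{2} + 27642 = \frac{41027}{2}$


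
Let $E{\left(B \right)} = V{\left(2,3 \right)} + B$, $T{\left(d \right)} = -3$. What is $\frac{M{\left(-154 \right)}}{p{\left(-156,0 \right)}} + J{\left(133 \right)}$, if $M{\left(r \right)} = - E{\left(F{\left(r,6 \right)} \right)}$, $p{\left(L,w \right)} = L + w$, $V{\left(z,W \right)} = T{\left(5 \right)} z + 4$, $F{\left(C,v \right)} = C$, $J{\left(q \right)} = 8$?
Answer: $7$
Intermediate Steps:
$V{\left(z,W \right)} = 4 - 3 z$ ($V{\left(z,W \right)} = - 3 z + 4 = 4 - 3 z$)
$E{\left(B \right)} = -2 + B$ ($E{\left(B \right)} = \left(4 - 6\right) + B = -2 + B$)
$M{\left(r \right)} = 2 - r$ ($M{\left(r \right)} = - (-2 + r) = 2 - r$)
$\frac{M{\left(-154 \right)}}{p{\left(-156,0 \right)}} + J{\left(133 \right)} = \frac{2 - -154}{-156 + 0} + 8 = \frac{2 + 154}{-156} + 8 = 156 \left(- \frac{1}{156}\right) + 8 = -1 + 8 = 7$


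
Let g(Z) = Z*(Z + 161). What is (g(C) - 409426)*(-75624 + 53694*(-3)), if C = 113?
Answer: 89584699584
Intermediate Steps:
g(Z) = Z*(161 + Z)
(g(C) - 409426)*(-75624 + 53694*(-3)) = (113*(161 + 113) - 409426)*(-75624 + 53694*(-3)) = (113*274 - 409426)*(-75624 - 161082) = (30962 - 409426)*(-236706) = -378464*(-236706) = 89584699584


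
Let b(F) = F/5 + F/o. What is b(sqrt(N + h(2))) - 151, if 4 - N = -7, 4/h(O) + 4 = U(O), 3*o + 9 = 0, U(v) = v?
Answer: -757/5 ≈ -151.40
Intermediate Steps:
o = -3 (o = -3 + (1/3)*0 = -3 + 0 = -3)
h(O) = 4/(-4 + O)
N = 11 (N = 4 - 1*(-7) = 4 + 7 = 11)
b(F) = -2*F/15 (b(F) = F/5 + F/(-3) = F*(1/5) + F*(-1/3) = F/5 - F/3 = -2*F/15)
b(sqrt(N + h(2))) - 151 = -2*sqrt(11 + 4/(-4 + 2))/15 - 151 = -2*sqrt(11 + 4/(-2))/15 - 151 = -2*sqrt(11 + 4*(-1/2))/15 - 151 = -2*sqrt(11 - 2)/15 - 151 = -2*sqrt(9)/15 - 151 = -2/15*3 - 151 = -2/5 - 151 = -757/5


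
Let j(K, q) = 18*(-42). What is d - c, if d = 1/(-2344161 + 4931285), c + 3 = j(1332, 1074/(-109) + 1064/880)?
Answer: 1963627117/2587124 ≈ 759.00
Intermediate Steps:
j(K, q) = -756
c = -759 (c = -3 - 756 = -759)
d = 1/2587124 ≈ 3.8653e-7
d - c = 1/2587124 - 1*(-759) = 1/2587124 + 759 = 1963627117/2587124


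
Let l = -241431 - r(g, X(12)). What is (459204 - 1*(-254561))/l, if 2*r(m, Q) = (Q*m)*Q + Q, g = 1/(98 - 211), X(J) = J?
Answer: -80655445/27282309 ≈ -2.9563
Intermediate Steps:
g = -1/113 (g = 1/(-113) = -1/113 ≈ -0.0088496)
r(m, Q) = Q/2 + m*Q²/2 (r(m, Q) = ((Q*m)*Q + Q)/2 = (m*Q² + Q)/2 = (Q + m*Q²)/2 = Q/2 + m*Q²/2)
l = -27282309/113 (l = -241431 - 12*(1 + 12*(-1/113))/2 = -241431 - 12*(1 - 12/113)/2 = -241431 - 12*101/(2*113) = -241431 - 1*606/113 = -241431 - 606/113 = -27282309/113 ≈ -2.4144e+5)
(459204 - 1*(-254561))/l = (459204 - 1*(-254561))/(-27282309/113) = (459204 + 254561)*(-113/27282309) = 713765*(-113/27282309) = -80655445/27282309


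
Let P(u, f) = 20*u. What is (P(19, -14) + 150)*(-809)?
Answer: -428770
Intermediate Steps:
(P(19, -14) + 150)*(-809) = (20*19 + 150)*(-809) = (380 + 150)*(-809) = 530*(-809) = -428770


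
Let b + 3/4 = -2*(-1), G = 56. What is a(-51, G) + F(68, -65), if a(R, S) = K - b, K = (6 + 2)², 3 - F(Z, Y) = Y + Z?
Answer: 251/4 ≈ 62.750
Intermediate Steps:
b = 5/4 (b = -¾ - 2*(-1) = -¾ + 2 = 5/4 ≈ 1.2500)
F(Z, Y) = 3 - Y - Z (F(Z, Y) = 3 - (Y + Z) = 3 + (-Y - Z) = 3 - Y - Z)
K = 64 (K = 8² = 64)
a(R, S) = 251/4 (a(R, S) = 64 - 1*5/4 = 64 - 5/4 = 251/4)
a(-51, G) + F(68, -65) = 251/4 + (3 - 1*(-65) - 1*68) = 251/4 + (3 + 65 - 68) = 251/4 + 0 = 251/4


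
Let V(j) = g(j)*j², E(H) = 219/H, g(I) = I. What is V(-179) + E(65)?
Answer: -372796816/65 ≈ -5.7353e+6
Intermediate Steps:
V(j) = j³ (V(j) = j*j² = j³)
V(-179) + E(65) = (-179)³ + 219/65 = -5735339 + 219*(1/65) = -5735339 + 219/65 = -372796816/65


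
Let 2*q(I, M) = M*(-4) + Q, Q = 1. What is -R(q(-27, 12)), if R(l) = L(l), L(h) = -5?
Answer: 5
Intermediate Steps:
q(I, M) = ½ - 2*M (q(I, M) = (M*(-4) + 1)/2 = (-4*M + 1)/2 = (1 - 4*M)/2 = ½ - 2*M)
R(l) = -5
-R(q(-27, 12)) = -1*(-5) = 5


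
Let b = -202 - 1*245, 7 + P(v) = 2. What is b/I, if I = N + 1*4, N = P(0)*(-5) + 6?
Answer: -447/35 ≈ -12.771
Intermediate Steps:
P(v) = -5 (P(v) = -7 + 2 = -5)
b = -447 (b = -202 - 245 = -447)
N = 31 (N = -5*(-5) + 6 = 25 + 6 = 31)
I = 35 (I = 31 + 1*4 = 31 + 4 = 35)
b/I = -447/35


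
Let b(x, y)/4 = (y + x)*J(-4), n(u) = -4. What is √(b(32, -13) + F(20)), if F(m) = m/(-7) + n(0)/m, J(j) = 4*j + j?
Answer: 3*I*√207305/35 ≈ 39.026*I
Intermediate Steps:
J(j) = 5*j
b(x, y) = -80*x - 80*y (b(x, y) = 4*((y + x)*(5*(-4))) = 4*((x + y)*(-20)) = 4*(-20*x - 20*y) = -80*x - 80*y)
F(m) = -4/m - m/7 (F(m) = m/(-7) - 4/m = m*(-⅐) - 4/m = -m/7 - 4/m = -4/m - m/7)
√(b(32, -13) + F(20)) = √((-80*32 - 80*(-13)) + (-4/20 - ⅐*20)) = √((-2560 + 1040) + (-4*1/20 - 20/7)) = √(-1520 + (-⅕ - 20/7)) = √(-1520 - 107/35) = √(-53307/35) = 3*I*√207305/35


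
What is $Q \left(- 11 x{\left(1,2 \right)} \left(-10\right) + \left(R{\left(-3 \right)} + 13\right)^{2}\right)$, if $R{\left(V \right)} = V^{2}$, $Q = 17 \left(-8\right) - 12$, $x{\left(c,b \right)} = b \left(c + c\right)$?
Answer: $-136752$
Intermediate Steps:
$x{\left(c,b \right)} = 2 b c$ ($x{\left(c,b \right)} = b 2 c = 2 b c$)
$Q = -148$ ($Q = -136 - 12 = -148$)
$Q \left(- 11 x{\left(1,2 \right)} \left(-10\right) + \left(R{\left(-3 \right)} + 13\right)^{2}\right) = - 148 \left(- 11 \cdot 2 \cdot 2 \cdot 1 \left(-10\right) + \left(\left(-3\right)^{2} + 13\right)^{2}\right) = - 148 \left(\left(-11\right) 4 \left(-10\right) + \left(9 + 13\right)^{2}\right) = - 148 \left(\left(-44\right) \left(-10\right) + 22^{2}\right) = - 148 \left(440 + 484\right) = \left(-148\right) 924 = -136752$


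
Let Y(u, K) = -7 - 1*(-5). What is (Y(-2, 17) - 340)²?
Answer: 116964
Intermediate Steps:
Y(u, K) = -2 (Y(u, K) = -7 + 5 = -2)
(Y(-2, 17) - 340)² = (-2 - 340)² = (-342)² = 116964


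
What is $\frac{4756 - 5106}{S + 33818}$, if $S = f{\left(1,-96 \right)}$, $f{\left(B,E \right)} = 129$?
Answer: $- \frac{350}{33947} \approx -0.01031$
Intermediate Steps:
$S = 129$
$\frac{4756 - 5106}{S + 33818} = \frac{4756 - 5106}{129 + 33818} = - \frac{350}{33947}$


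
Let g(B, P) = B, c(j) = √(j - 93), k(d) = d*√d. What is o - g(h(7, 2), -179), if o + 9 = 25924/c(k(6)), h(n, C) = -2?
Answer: -7 - 25924*I*√3/(3*√(31 - 2*√6)) ≈ -7.0 - 2929.6*I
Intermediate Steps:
k(d) = d^(3/2)
c(j) = √(-93 + j)
o = -9 + 25924/√(-93 + 6*√6) (o = -9 + 25924/(√(-93 + 6^(3/2))) = -9 + 25924/(√(-93 + 6*√6)) = -9 + 25924/√(-93 + 6*√6) ≈ -9.0 - 2929.6*I)
o - g(h(7, 2), -179) = (-9 - 25924*I*√3/(3*√(31 - 2*√6))) - 1*(-2) = (-9 - 25924*I*√3/(3*√(31 - 2*√6))) + 2 = -7 - 25924*I*√3/(3*√(31 - 2*√6))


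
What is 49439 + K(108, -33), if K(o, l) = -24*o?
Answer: 46847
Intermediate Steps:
49439 + K(108, -33) = 49439 - 24*108 = 49439 - 2592 = 46847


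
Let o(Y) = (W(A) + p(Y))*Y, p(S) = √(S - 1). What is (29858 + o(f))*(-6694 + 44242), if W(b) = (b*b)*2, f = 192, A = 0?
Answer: 1121108184 + 7209216*√191 ≈ 1.2207e+9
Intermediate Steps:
W(b) = 2*b² (W(b) = b²*2 = 2*b²)
p(S) = √(-1 + S)
o(Y) = Y*√(-1 + Y) (o(Y) = (2*0² + √(-1 + Y))*Y = (2*0 + √(-1 + Y))*Y = (0 + √(-1 + Y))*Y = √(-1 + Y)*Y = Y*√(-1 + Y))
(29858 + o(f))*(-6694 + 44242) = (29858 + 192*√(-1 + 192))*(-6694 + 44242) = (29858 + 192*√191)*37548 = 1121108184 + 7209216*√191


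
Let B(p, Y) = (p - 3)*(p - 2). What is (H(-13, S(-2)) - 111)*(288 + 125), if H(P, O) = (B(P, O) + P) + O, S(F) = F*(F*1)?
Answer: 49560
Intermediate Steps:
S(F) = F**2 (S(F) = F*F = F**2)
B(p, Y) = (-3 + p)*(-2 + p)
H(P, O) = 6 + O + P**2 - 4*P (H(P, O) = ((6 + P**2 - 5*P) + P) + O = (6 + P**2 - 4*P) + O = 6 + O + P**2 - 4*P)
(H(-13, S(-2)) - 111)*(288 + 125) = ((6 + (-2)**2 + (-13)**2 - 4*(-13)) - 111)*(288 + 125) = ((6 + 4 + 169 + 52) - 111)*413 = (231 - 111)*413 = 120*413 = 49560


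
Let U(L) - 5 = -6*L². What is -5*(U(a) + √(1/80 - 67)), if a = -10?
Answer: 2975 - I*√26795/4 ≈ 2975.0 - 40.923*I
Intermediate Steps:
U(L) = 5 - 6*L²
-5*(U(a) + √(1/80 - 67)) = -5*((5 - 6*(-10)²) + √(1/80 - 67)) = -5*((5 - 6*100) + √(1/80 - 67)) = -5*((5 - 600) + √(-5359/80)) = -5*(-595 + I*√26795/20) = 2975 - I*√26795/4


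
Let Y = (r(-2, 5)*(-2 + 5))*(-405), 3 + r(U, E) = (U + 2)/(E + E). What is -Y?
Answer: -3645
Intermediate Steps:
r(U, E) = -3 + (2 + U)/(2*E) (r(U, E) = -3 + (U + 2)/(E + E) = -3 + (2 + U)/((2*E)) = -3 + (2 + U)*(1/(2*E)) = -3 + (2 + U)/(2*E))
Y = 3645 (Y = (((½)*(2 - 2 - 6*5)/5)*(-2 + 5))*(-405) = (((½)*(⅕)*(2 - 2 - 30))*3)*(-405) = (((½)*(⅕)*(-30))*3)*(-405) = -3*3*(-405) = -9*(-405) = 3645)
-Y = -1*3645 = -3645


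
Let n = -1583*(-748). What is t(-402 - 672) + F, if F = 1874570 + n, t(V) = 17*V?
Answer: 3040396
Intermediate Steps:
n = 1184084
F = 3058654 (F = 1874570 + 1184084 = 3058654)
t(-402 - 672) + F = 17*(-402 - 672) + 3058654 = 17*(-1074) + 3058654 = -18258 + 3058654 = 3040396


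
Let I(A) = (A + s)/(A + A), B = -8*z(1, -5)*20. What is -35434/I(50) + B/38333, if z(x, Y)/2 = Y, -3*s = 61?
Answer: -407487314200/3411637 ≈ -1.1944e+5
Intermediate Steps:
s = -61/3 (s = -⅓*61 = -61/3 ≈ -20.333)
z(x, Y) = 2*Y
B = 1600 (B = -16*(-5)*20 = -8*(-10)*20 = 80*20 = 1600)
I(A) = (-61/3 + A)/(2*A) (I(A) = (A - 61/3)/(A + A) = (-61/3 + A)/((2*A)) = (-61/3 + A)*(1/(2*A)) = (-61/3 + A)/(2*A))
-35434/I(50) + B/38333 = -35434*300/(-61 + 3*50) + 1600/38333 = -35434*300/(-61 + 150) + 1600*(1/38333) = -35434/((⅙)*(1/50)*89) + 1600/38333 = -35434/89/300 + 1600/38333 = -35434*300/89 + 1600/38333 = -10630200/89 + 1600/38333 = -407487314200/3411637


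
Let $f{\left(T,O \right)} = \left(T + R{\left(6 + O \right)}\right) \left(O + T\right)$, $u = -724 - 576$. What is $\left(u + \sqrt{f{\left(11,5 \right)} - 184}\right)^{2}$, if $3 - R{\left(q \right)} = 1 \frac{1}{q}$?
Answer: $\frac{18590424}{11} - \frac{5200 \sqrt{1166}}{11} \approx 1.6739 \cdot 10^{6}$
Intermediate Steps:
$u = -1300$ ($u = -724 - 576 = -1300$)
$R{\left(q \right)} = 3 - \frac{1}{q}$ ($R{\left(q \right)} = 3 - 1 \frac{1}{q} = 3 - \frac{1}{q}$)
$f{\left(T,O \right)} = \left(O + T\right) \left(3 + T - \frac{1}{6 + O}\right)$ ($f{\left(T,O \right)} = \left(T + \left(3 - \frac{1}{6 + O}\right)\right) \left(O + T\right) = \left(3 + T - \frac{1}{6 + O}\right) \left(O + T\right) = \left(O + T\right) \left(3 + T - \frac{1}{6 + O}\right)$)
$\left(u + \sqrt{f{\left(11,5 \right)} - 184}\right)^{2} = \left(-1300 + \sqrt{\frac{5 \left(17 + 3 \cdot 5\right) + 11 \left(17 + 3 \cdot 5\right) + 11 \left(6 + 5\right) \left(5 + 11\right)}{6 + 5} - 184}\right)^{2} = \left(-1300 + \sqrt{\frac{5 \left(17 + 15\right) + 11 \left(17 + 15\right) + 11 \cdot 11 \cdot 16}{11} - 184}\right)^{2} = \left(-1300 + \sqrt{\frac{5 \cdot 32 + 11 \cdot 32 + 1936}{11} - 184}\right)^{2} = \left(-1300 + \sqrt{\frac{160 + 352 + 1936}{11} - 184}\right)^{2} = \left(-1300 + \sqrt{\frac{1}{11} \cdot 2448 - 184}\right)^{2} = \left(-1300 + \sqrt{\frac{2448}{11} - 184}\right)^{2} = \left(-1300 + \sqrt{\frac{424}{11}}\right)^{2} = \left(-1300 + \frac{2 \sqrt{1166}}{11}\right)^{2}$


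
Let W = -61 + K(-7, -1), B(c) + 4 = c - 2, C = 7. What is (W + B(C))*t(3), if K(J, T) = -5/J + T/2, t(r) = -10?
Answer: 4185/7 ≈ 597.86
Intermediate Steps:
K(J, T) = T/2 - 5/J (K(J, T) = -5/J + T*(½) = -5/J + T/2 = T/2 - 5/J)
B(c) = -6 + c (B(c) = -4 + (c - 2) = -4 + (-2 + c) = -6 + c)
W = -851/14 (W = -61 + ((½)*(-1) - 5/(-7)) = -61 + (-½ - 5*(-⅐)) = -61 + (-½ + 5/7) = -61 + 3/14 = -851/14 ≈ -60.786)
(W + B(C))*t(3) = (-851/14 + (-6 + 7))*(-10) = (-851/14 + 1)*(-10) = -837/14*(-10) = 4185/7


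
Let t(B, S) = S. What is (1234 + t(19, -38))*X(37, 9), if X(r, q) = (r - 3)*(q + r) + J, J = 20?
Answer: 1894464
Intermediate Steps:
X(r, q) = 20 + (-3 + r)*(q + r) (X(r, q) = (r - 3)*(q + r) + 20 = (-3 + r)*(q + r) + 20 = 20 + (-3 + r)*(q + r))
(1234 + t(19, -38))*X(37, 9) = (1234 - 38)*(20 + 37**2 - 3*9 - 3*37 + 9*37) = 1196*(20 + 1369 - 27 - 111 + 333) = 1196*1584 = 1894464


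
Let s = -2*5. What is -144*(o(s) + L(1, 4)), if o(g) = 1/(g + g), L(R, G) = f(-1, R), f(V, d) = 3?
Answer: -2124/5 ≈ -424.80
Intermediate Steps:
s = -10
L(R, G) = 3
o(g) = 1/(2*g)
-144*(o(s) + L(1, 4)) = -144*((½)/(-10) + 3) = -144*((½)*(-⅒) + 3) = -144*(-1/20 + 3) = -144*59/20 = -2124/5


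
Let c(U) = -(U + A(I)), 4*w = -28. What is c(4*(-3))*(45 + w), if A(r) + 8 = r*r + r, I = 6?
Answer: -836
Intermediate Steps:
w = -7 (w = (¼)*(-28) = -7)
A(r) = -8 + r + r² (A(r) = -8 + (r*r + r) = -8 + (r² + r) = -8 + (r + r²) = -8 + r + r²)
c(U) = -34 - U (c(U) = -(U + (-8 + 6 + 6²)) = -(U + (-8 + 6 + 36)) = -(U + 34) = -(34 + U) = -34 - U)
c(4*(-3))*(45 + w) = (-34 - 4*(-3))*(45 - 7) = (-34 - 1*(-12))*38 = (-34 + 12)*38 = -22*38 = -836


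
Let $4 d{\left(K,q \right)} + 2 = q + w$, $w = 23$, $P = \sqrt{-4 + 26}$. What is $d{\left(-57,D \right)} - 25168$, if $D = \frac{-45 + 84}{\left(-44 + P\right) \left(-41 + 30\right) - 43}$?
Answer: $- \frac{9653378485}{383638} + \frac{429 \sqrt{22}}{767276} \approx -25163.0$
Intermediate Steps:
$P = \sqrt{22} \approx 4.6904$
$D = \frac{39}{441 - 11 \sqrt{22}}$ ($D = \frac{-45 + 84}{\left(-44 + \sqrt{22}\right) \left(-41 + 30\right) - 43} = \frac{39}{\left(-44 + \sqrt{22}\right) \left(-11\right) - 43} = \frac{39}{\left(484 - 11 \sqrt{22}\right) - 43} = \frac{39}{441 - 11 \sqrt{22}} \approx 0.10015$)
$d{\left(K,q \right)} = \frac{21}{4} + \frac{q}{4}$ ($d{\left(K,q \right)} = - \frac{1}{2} + \frac{q + 23}{4} = - \frac{1}{2} + \frac{23 + q}{4} = - \frac{1}{2} + \left(\frac{23}{4} + \frac{q}{4}\right) = \frac{21}{4} + \frac{q}{4}$)
$d{\left(-57,D \right)} - 25168 = \left(\frac{21}{4} + \frac{\frac{17199}{191819} + \frac{429 \sqrt{22}}{191819}}{4}\right) - 25168 = \left(\frac{21}{4} + \left(\frac{17199}{767276} + \frac{429 \sqrt{22}}{767276}\right)\right) - 25168 = \left(\frac{2022699}{383638} + \frac{429 \sqrt{22}}{767276}\right) - 25168 = - \frac{9653378485}{383638} + \frac{429 \sqrt{22}}{767276}$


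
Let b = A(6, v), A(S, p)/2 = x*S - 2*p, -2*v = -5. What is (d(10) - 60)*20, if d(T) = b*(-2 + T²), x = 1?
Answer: 2720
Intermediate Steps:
v = 5/2 (v = -½*(-5) = 5/2 ≈ 2.5000)
A(S, p) = -4*p + 2*S (A(S, p) = 2*(1*S - 2*p) = 2*(S - 2*p) = -4*p + 2*S)
b = 2 (b = -4*5/2 + 2*6 = -10 + 12 = 2)
d(T) = -4 + 2*T² (d(T) = 2*(-2 + T²) = -4 + 2*T²)
(d(10) - 60)*20 = ((-4 + 2*10²) - 60)*20 = ((-4 + 2*100) - 60)*20 = ((-4 + 200) - 60)*20 = (196 - 60)*20 = 136*20 = 2720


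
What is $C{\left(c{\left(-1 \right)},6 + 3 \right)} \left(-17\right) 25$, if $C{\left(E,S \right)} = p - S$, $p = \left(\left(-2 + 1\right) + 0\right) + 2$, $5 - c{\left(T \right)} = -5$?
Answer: $3400$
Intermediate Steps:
$c{\left(T \right)} = 10$ ($c{\left(T \right)} = 5 - -5 = 5 + 5 = 10$)
$p = 1$ ($p = \left(-1 + 0\right) + 2 = -1 + 2 = 1$)
$C{\left(E,S \right)} = 1 - S$
$C{\left(c{\left(-1 \right)},6 + 3 \right)} \left(-17\right) 25 = \left(1 - \left(6 + 3\right)\right) \left(-17\right) 25 = \left(1 - 9\right) \left(-17\right) 25 = \left(-8\right) \left(-17\right) 25 = 136 \cdot 25 = 3400$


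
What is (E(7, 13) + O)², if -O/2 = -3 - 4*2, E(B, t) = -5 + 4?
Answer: 441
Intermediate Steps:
E(B, t) = -1
O = 22 (O = -2*(-3 - 4*2) = -2*(-3 - 8) = -2*(-11) = 22)
(E(7, 13) + O)² = (-1 + 22)² = 21² = 441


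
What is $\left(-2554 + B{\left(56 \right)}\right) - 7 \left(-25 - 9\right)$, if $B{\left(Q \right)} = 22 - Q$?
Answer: $-2350$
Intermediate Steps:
$\left(-2554 + B{\left(56 \right)}\right) - 7 \left(-25 - 9\right) = \left(-2554 + \left(22 - 56\right)\right) - 7 \left(-25 - 9\right) = \left(-2554 + \left(22 - 56\right)\right) - -238 = \left(-2554 - 34\right) + 238 = -2588 + 238 = -2350$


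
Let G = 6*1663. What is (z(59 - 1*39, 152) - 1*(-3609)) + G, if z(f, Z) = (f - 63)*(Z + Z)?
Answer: 515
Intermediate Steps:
z(f, Z) = 2*Z*(-63 + f) (z(f, Z) = (-63 + f)*(2*Z) = 2*Z*(-63 + f))
G = 9978
(z(59 - 1*39, 152) - 1*(-3609)) + G = (2*152*(-63 + (59 - 1*39)) - 1*(-3609)) + 9978 = (2*152*(-63 + (59 - 39)) + 3609) + 9978 = (2*152*(-63 + 20) + 3609) + 9978 = (2*152*(-43) + 3609) + 9978 = (-13072 + 3609) + 9978 = -9463 + 9978 = 515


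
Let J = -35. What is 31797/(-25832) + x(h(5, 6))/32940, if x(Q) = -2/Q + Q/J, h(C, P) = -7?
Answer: -9164580539/7445428200 ≈ -1.2309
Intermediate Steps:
x(Q) = -2/Q - Q/35 (x(Q) = -2/Q + Q/(-35) = -2/Q + Q*(-1/35) = -2/Q - Q/35)
31797/(-25832) + x(h(5, 6))/32940 = 31797/(-25832) + (-2/(-7) - 1/35*(-7))/32940 = 31797*(-1/25832) + (-2*(-1/7) + 1/5)*(1/32940) = -31797/25832 + (2/7 + 1/5)*(1/32940) = -31797/25832 + (17/35)*(1/32940) = -31797/25832 + 17/1152900 = -9164580539/7445428200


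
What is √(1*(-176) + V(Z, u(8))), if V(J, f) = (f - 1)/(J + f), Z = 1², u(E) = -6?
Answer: 3*I*√485/5 ≈ 13.214*I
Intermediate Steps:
Z = 1
V(J, f) = (-1 + f)/(J + f)
√(1*(-176) + V(Z, u(8))) = √(1*(-176) + (-1 - 6)/(1 - 6)) = √(-176 - 7/(-5)) = √(-176 - ⅕*(-7)) = √(-176 + 7/5) = √(-873/5) = 3*I*√485/5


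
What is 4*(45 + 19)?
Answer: 256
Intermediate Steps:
4*(45 + 19) = 4*64 = 256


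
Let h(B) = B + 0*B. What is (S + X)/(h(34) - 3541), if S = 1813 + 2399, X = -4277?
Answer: 65/3507 ≈ 0.018534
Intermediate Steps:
S = 4212
h(B) = B (h(B) = B + 0 = B)
(S + X)/(h(34) - 3541) = (4212 - 4277)/(34 - 3541) = -65/(-3507) = -65*(-1/3507) = 65/3507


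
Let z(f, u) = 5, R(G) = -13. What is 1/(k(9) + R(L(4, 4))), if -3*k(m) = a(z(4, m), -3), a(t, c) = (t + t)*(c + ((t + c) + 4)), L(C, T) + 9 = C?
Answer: -1/23 ≈ -0.043478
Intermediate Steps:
L(C, T) = -9 + C
a(t, c) = 2*t*(4 + t + 2*c) (a(t, c) = (2*t)*(c + ((c + t) + 4)) = (2*t)*(c + (4 + c + t)) = (2*t)*(4 + t + 2*c) = 2*t*(4 + t + 2*c))
k(m) = -10 (k(m) = -2*5*(4 + 5 + 2*(-3))/3 = -2*5*(4 + 5 - 6)/3 = -2*5*3/3 = -⅓*30 = -10)
1/(k(9) + R(L(4, 4))) = 1/(-10 - 13) = 1/(-23) = -1/23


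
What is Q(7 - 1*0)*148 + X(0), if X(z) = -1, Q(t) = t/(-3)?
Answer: -1039/3 ≈ -346.33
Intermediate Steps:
Q(t) = -t/3 (Q(t) = t*(-1/3) = -t/3)
Q(7 - 1*0)*148 + X(0) = -(7 - 1*0)/3*148 - 1 = -(7 + 0)/3*148 - 1 = -1/3*7*148 - 1 = -7/3*148 - 1 = -1036/3 - 1 = -1039/3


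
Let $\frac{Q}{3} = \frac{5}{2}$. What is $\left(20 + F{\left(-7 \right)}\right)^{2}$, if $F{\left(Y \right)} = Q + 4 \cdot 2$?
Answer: $\frac{5041}{4} \approx 1260.3$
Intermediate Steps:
$Q = \frac{15}{2}$ ($Q = 3 \cdot \frac{5}{2} = \frac{15}{2} \approx 7.5$)
$F{\left(Y \right)} = \frac{31}{2}$ ($F{\left(Y \right)} = \frac{15}{2} + 4 \cdot 2 = \frac{15}{2} + 8 = \frac{31}{2}$)
$\left(20 + F{\left(-7 \right)}\right)^{2} = \left(20 + \frac{31}{2}\right)^{2} = \left(\frac{71}{2}\right)^{2} = \frac{5041}{4}$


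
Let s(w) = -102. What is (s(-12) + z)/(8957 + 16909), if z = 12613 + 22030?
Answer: 34541/25866 ≈ 1.3354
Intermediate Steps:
z = 34643
(s(-12) + z)/(8957 + 16909) = (-102 + 34643)/(8957 + 16909) = 34541/25866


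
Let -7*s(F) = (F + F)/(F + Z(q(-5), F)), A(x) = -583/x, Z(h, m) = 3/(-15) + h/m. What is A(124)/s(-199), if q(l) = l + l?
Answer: 404333237/24552620 ≈ 16.468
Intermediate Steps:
q(l) = 2*l
Z(h, m) = -1/5 + h/m (Z(h, m) = 3*(-1/15) + h/m = -1/5 + h/m)
s(F) = -2*F/(7*(F + (-10 - F/5)/F)) (s(F) = -(F + F)/(7*(F + (2*(-5) - F/5)/F)) = -2*F/(7*(F + (-10 - F/5)/F)))
A(124)/s(-199) = (-583/124)/((10*(-199)**2/(350 - 35*(-199)**2 + 7*(-199)))) = (-583*1/124)/((10*39601/(350 - 35*39601 - 1393))) = -583/(124*(10*39601/(350 - 1386035 - 1393))) = -583/(124*(10*39601/(-1387078))) = -583/(124*(10*39601*(-1/1387078))) = -583/(124*(-198005/693539)) = -583/124*(-693539/198005) = 404333237/24552620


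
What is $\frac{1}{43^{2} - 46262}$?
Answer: $- \frac{1}{44413} \approx -2.2516 \cdot 10^{-5}$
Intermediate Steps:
$\frac{1}{43^{2} - 46262} = \frac{1}{1849 - 46262} = \frac{1}{-44413} = - \frac{1}{44413}$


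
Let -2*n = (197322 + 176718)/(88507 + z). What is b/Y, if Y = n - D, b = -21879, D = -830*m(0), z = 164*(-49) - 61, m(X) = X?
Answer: 19547671/2078 ≈ 9407.0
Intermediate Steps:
z = -8097 (z = -8036 - 61 = -8097)
n = -18702/8041 (n = -(197322 + 176718)/(2*(88507 - 8097)) = -187020/80410 = -½*37404/8041 = -18702/8041 ≈ -2.3258)
D = 0 (D = -830*0 = 0)
Y = -18702/8041 (Y = -18702/8041 - 1*0 = -18702/8041 + 0 = -18702/8041 ≈ -2.3258)
b/Y = -21879/(-18702/8041) = -21879*(-8041/18702) = 19547671/2078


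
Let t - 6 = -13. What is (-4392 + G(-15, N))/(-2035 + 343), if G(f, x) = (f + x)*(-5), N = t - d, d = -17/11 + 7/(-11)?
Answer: 23611/9306 ≈ 2.5372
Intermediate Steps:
t = -7 (t = 6 - 13 = -7)
d = -24/11 (d = -17*1/11 + 7*(-1/11) = -17/11 - 7/11 = -24/11 ≈ -2.1818)
N = -53/11 (N = -7 - 1*(-24/11) = -7 + 24/11 = -53/11 ≈ -4.8182)
G(f, x) = -5*f - 5*x
(-4392 + G(-15, N))/(-2035 + 343) = (-4392 + (-5*(-15) - 5*(-53/11)))/(-2035 + 343) = (-4392 + (75 + 265/11))/(-1692) = (-4392 + 1090/11)*(-1/1692) = -47222/11*(-1/1692) = 23611/9306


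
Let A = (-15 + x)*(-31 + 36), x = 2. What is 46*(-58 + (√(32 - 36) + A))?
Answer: -5658 + 92*I ≈ -5658.0 + 92.0*I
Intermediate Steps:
A = -65 (A = (-15 + 2)*(-31 + 36) = -13*5 = -65)
46*(-58 + (√(32 - 36) + A)) = 46*(-58 + (√(32 - 36) - 65)) = 46*(-58 + (√(-4) - 65)) = 46*(-58 + (2*I - 65)) = 46*(-58 + (-65 + 2*I)) = 46*(-123 + 2*I) = -5658 + 92*I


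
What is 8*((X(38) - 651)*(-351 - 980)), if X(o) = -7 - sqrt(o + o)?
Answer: 7006384 + 21296*sqrt(19) ≈ 7.0992e+6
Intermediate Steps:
X(o) = -7 - sqrt(2)*sqrt(o) (X(o) = -7 - sqrt(2*o) = -7 - sqrt(2)*sqrt(o))
8*((X(38) - 651)*(-351 - 980)) = 8*(((-7 - sqrt(2)*sqrt(38)) - 651)*(-351 - 980)) = 8*(((-7 - 2*sqrt(19)) - 651)*(-1331)) = 8*((-658 - 2*sqrt(19))*(-1331)) = 8*(875798 + 2662*sqrt(19)) = 7006384 + 21296*sqrt(19)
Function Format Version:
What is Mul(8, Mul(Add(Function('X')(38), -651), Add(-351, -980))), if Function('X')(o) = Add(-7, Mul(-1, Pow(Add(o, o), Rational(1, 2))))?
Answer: Add(7006384, Mul(21296, Pow(19, Rational(1, 2)))) ≈ 7.0992e+6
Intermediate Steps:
Function('X')(o) = Add(-7, Mul(-1, Pow(2, Rational(1, 2)), Pow(o, Rational(1, 2)))) (Function('X')(o) = Add(-7, Mul(-1, Pow(Mul(2, o), Rational(1, 2)))) = Add(-7, Mul(-1, Mul(Pow(2, Rational(1, 2)), Pow(o, Rational(1, 2))))) = Add(-7, Mul(-1, Pow(2, Rational(1, 2)), Pow(o, Rational(1, 2)))))
Mul(8, Mul(Add(Function('X')(38), -651), Add(-351, -980))) = Mul(8, Mul(Add(Add(-7, Mul(-1, Pow(2, Rational(1, 2)), Pow(38, Rational(1, 2)))), -651), Add(-351, -980))) = Mul(8, Mul(Add(Add(-7, Mul(-2, Pow(19, Rational(1, 2)))), -651), -1331)) = Mul(8, Mul(Add(-658, Mul(-2, Pow(19, Rational(1, 2)))), -1331)) = Mul(8, Add(875798, Mul(2662, Pow(19, Rational(1, 2))))) = Add(7006384, Mul(21296, Pow(19, Rational(1, 2))))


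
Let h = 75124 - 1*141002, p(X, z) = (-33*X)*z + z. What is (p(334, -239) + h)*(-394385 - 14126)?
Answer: -1049113848051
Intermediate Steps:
p(X, z) = z - 33*X*z (p(X, z) = -33*X*z + z = z - 33*X*z)
h = -65878 (h = 75124 - 141002 = -65878)
(p(334, -239) + h)*(-394385 - 14126) = (-239*(1 - 33*334) - 65878)*(-394385 - 14126) = (-239*(1 - 11022) - 65878)*(-408511) = (-239*(-11021) - 65878)*(-408511) = (2634019 - 65878)*(-408511) = 2568141*(-408511) = -1049113848051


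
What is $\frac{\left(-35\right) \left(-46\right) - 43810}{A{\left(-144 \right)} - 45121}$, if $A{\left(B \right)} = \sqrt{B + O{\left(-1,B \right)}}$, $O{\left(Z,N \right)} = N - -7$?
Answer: $\frac{952053100}{1017952461} + \frac{21100 i \sqrt{281}}{1017952461} \approx 0.93526 + 0.00034746 i$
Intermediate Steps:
$O{\left(Z,N \right)} = 7 + N$ ($O{\left(Z,N \right)} = N + 7 = 7 + N$)
$A{\left(B \right)} = \sqrt{7 + 2 B}$ ($A{\left(B \right)} = \sqrt{B + \left(7 + B\right)} = \sqrt{7 + 2 B}$)
$\frac{\left(-35\right) \left(-46\right) - 43810}{A{\left(-144 \right)} - 45121} = \frac{\left(-35\right) \left(-46\right) - 43810}{\sqrt{7 + 2 \left(-144\right)} - 45121} = \frac{1610 - 43810}{\sqrt{7 - 288} - 45121} = - \frac{42200}{\sqrt{-281} - 45121} = - \frac{42200}{i \sqrt{281} - 45121} = - \frac{42200}{-45121 + i \sqrt{281}}$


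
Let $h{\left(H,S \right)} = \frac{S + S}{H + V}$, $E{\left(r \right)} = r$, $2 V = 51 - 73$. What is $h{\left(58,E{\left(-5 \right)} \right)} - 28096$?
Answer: $- \frac{1320522}{47} \approx -28096.0$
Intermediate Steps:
$V = -11$ ($V = \frac{51 - 73}{2} = \frac{1}{2} \left(-22\right) = -11$)
$h{\left(H,S \right)} = \frac{2 S}{-11 + H}$ ($h{\left(H,S \right)} = \frac{S + S}{H - 11} = \frac{2 S}{-11 + H}$)
$h{\left(58,E{\left(-5 \right)} \right)} - 28096 = 2 \left(-5\right) \frac{1}{-11 + 58} - 28096 = 2 \left(-5\right) \frac{1}{47} - 28096 = - \frac{10}{47} - 28096 = - \frac{1320522}{47}$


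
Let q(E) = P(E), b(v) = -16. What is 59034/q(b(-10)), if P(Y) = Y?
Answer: -29517/8 ≈ -3689.6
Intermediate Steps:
q(E) = E
59034/q(b(-10)) = 59034/(-16) = 59034*(-1/16) = -29517/8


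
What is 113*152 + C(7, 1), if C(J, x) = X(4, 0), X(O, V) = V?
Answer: 17176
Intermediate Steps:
C(J, x) = 0
113*152 + C(7, 1) = 113*152 + 0 = 17176 + 0 = 17176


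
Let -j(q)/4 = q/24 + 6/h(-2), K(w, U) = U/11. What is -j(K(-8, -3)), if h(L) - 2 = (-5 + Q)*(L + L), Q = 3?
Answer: 259/110 ≈ 2.3545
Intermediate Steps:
h(L) = 2 - 4*L (h(L) = 2 + (-5 + 3)*(L + L) = 2 - 4*L)
K(w, U) = U/11 (K(w, U) = U*(1/11) = U/11)
j(q) = -12/5 - q/6 (j(q) = -4*(q/24 + 6/(2 - 4*(-2))) = -4*(q*(1/24) + 6/(2 + 8)) = -4*(q/24 + 6/10) = -4*(q/24 + 6*(⅒)) = -4*(q/24 + ⅗) = -4*(⅗ + q/24) = -12/5 - q/6)
-j(K(-8, -3)) = -(-12/5 - (-3)/66) = -(-12/5 - ⅙*(-3/11)) = -(-12/5 + 1/22) = -1*(-259/110) = 259/110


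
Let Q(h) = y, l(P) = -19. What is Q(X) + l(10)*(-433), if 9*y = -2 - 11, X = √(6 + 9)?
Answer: 74030/9 ≈ 8225.6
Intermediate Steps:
X = √15 ≈ 3.8730
y = -13/9 (y = (-2 - 11)/9 = (⅑)*(-13) = -13/9 ≈ -1.4444)
Q(h) = -13/9
Q(X) + l(10)*(-433) = -13/9 - 19*(-433) = -13/9 + 8227 = 74030/9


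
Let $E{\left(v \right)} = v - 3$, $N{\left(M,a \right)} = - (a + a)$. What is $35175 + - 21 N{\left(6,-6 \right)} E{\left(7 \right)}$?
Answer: $34167$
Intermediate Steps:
$N{\left(M,a \right)} = - 2 a$
$E{\left(v \right)} = -3 + v$
$35175 + - 21 N{\left(6,-6 \right)} E{\left(7 \right)} = 35175 + - 21 \left(\left(-2\right) \left(-6\right)\right) \left(-3 + 7\right) = 35175 + \left(-21\right) 12 \cdot 4 = 35175 - 1008 = 34167$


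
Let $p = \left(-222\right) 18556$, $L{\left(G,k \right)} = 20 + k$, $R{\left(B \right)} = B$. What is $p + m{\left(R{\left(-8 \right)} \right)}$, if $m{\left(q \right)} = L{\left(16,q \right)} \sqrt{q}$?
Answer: $-4119432 + 24 i \sqrt{2} \approx -4.1194 \cdot 10^{6} + 33.941 i$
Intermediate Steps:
$m{\left(q \right)} = \sqrt{q} \left(20 + q\right)$ ($m{\left(q \right)} = \left(20 + q\right) \sqrt{q} = \sqrt{q} \left(20 + q\right)$)
$p = -4119432$
$p + m{\left(R{\left(-8 \right)} \right)} = -4119432 + \sqrt{-8} \left(20 - 8\right) = -4119432 + 2 i \sqrt{2} \cdot 12 = -4119432 + 24 i \sqrt{2}$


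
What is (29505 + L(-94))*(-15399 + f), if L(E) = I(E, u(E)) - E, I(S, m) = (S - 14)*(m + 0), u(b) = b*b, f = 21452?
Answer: -5597142517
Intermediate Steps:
u(b) = b²
I(S, m) = m*(-14 + S) (I(S, m) = (-14 + S)*m = m*(-14 + S))
L(E) = -E + E²*(-14 + E) (L(E) = E²*(-14 + E) - E = -E + E²*(-14 + E))
(29505 + L(-94))*(-15399 + f) = (29505 - 94*(-1 - 94*(-14 - 94)))*(-15399 + 21452) = (29505 - 94*(-1 - 94*(-108)))*6053 = (29505 - 94*(-1 + 10152))*6053 = (29505 - 94*10151)*6053 = (29505 - 954194)*6053 = -924689*6053 = -5597142517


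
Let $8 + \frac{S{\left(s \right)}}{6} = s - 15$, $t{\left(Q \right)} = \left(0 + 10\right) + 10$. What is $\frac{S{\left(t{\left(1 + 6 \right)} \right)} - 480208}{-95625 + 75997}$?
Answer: $\frac{240113}{9814} \approx 24.466$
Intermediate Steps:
$t{\left(Q \right)} = 20$ ($t{\left(Q \right)} = 10 + 10 = 20$)
$S{\left(s \right)} = -138 + 6 s$ ($S{\left(s \right)} = -48 + 6 \left(s - 15\right) = -48 + 6 \left(-15 + s\right) = -48 + \left(-90 + 6 s\right) = -138 + 6 s$)
$\frac{S{\left(t{\left(1 + 6 \right)} \right)} - 480208}{-95625 + 75997} = \frac{\left(-138 + 6 \cdot 20\right) - 480208}{-95625 + 75997} = \frac{\left(-138 + 120\right) - 480208}{-19628} = \left(-18 - 480208\right) \left(- \frac{1}{19628}\right) = \left(-480226\right) \left(- \frac{1}{19628}\right) = \frac{240113}{9814}$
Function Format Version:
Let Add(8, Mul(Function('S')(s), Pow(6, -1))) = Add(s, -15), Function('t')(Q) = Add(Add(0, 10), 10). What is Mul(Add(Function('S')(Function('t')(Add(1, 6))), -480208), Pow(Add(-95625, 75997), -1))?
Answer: Rational(240113, 9814) ≈ 24.466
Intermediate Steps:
Function('t')(Q) = 20 (Function('t')(Q) = Add(10, 10) = 20)
Function('S')(s) = Add(-138, Mul(6, s)) (Function('S')(s) = Add(-48, Mul(6, Add(s, -15))) = Add(-48, Mul(6, Add(-15, s))) = Add(-48, Add(-90, Mul(6, s))) = Add(-138, Mul(6, s)))
Mul(Add(Function('S')(Function('t')(Add(1, 6))), -480208), Pow(Add(-95625, 75997), -1)) = Mul(Add(Add(-138, Mul(6, 20)), -480208), Pow(Add(-95625, 75997), -1)) = Mul(Add(Add(-138, 120), -480208), Pow(-19628, -1)) = Mul(Add(-18, -480208), Rational(-1, 19628)) = Mul(-480226, Rational(-1, 19628)) = Rational(240113, 9814)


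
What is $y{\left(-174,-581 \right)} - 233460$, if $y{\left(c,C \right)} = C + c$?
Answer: $-234215$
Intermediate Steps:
$y{\left(-174,-581 \right)} - 233460 = \left(-581 - 174\right) - 233460 = -755 - 233460 = -234215$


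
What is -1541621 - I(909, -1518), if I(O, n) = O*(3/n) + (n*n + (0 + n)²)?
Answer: -3112035205/506 ≈ -6.1503e+6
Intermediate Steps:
I(O, n) = 2*n² + 3*O/n (I(O, n) = 3*O/n + (n² + n²) = 3*O/n + 2*n² = 2*n² + 3*O/n)
-1541621 - I(909, -1518) = -1541621 - (2*(-1518)³ + 3*909)/(-1518) = -1541621 - (-1)*(2*(-3497963832) + 2727)/1518 = -1541621 - (-1)*(-6995927664 + 2727)/1518 = -1541621 - (-1)*(-6995924937)/1518 = -1541621 - 1*2331974979/506 = -1541621 - 2331974979/506 = -3112035205/506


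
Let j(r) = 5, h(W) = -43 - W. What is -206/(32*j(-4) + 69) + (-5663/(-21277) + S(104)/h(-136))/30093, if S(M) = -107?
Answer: -12267052828658/13636229743017 ≈ -0.89959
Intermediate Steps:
-206/(32*j(-4) + 69) + (-5663/(-21277) + S(104)/h(-136))/30093 = -206/(32*5 + 69) + (-5663/(-21277) - 107/(-43 - 1*(-136)))/30093 = -206/(160 + 69) + (-5663*(-1/21277) - 107/(-43 + 136))*(1/30093) = -206/229 + (5663/21277 - 107/93)*(1/30093) = -206/229 - 1749980/1978761*1/30093 = -206/229 - 1749980/59546854773 = -12267052828658/13636229743017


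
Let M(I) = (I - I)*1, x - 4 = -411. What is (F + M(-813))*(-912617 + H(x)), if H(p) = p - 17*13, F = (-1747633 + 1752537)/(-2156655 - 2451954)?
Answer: 1492851160/1536203 ≈ 971.78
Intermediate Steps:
x = -407 (x = 4 - 411 = -407)
F = -4904/4608609 (F = 4904/(-4608609) = 4904*(-1/4608609) = -4904/4608609 ≈ -0.0010641)
H(p) = -221 + p (H(p) = p - 221 = -221 + p)
M(I) = 0 (M(I) = 0*1 = 0)
(F + M(-813))*(-912617 + H(x)) = (-4904/4608609 + 0)*(-912617 + (-221 - 407)) = -4904*(-912617 - 628)/4608609 = -4904/4608609*(-913245) = 1492851160/1536203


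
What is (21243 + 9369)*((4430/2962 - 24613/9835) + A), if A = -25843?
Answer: -11523409015041396/14565635 ≈ -7.9114e+8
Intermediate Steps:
(21243 + 9369)*((4430/2962 - 24613/9835) + A) = (21243 + 9369)*((4430/2962 - 24613/9835) - 25843) = 30612*((4430*(1/2962) - 24613*1/9835) - 25843) = 30612*((2215/1481 - 24613/9835) - 25843) = 30612*(-14667328/14565635 - 25843) = 30612*(-376434372633/14565635) = -11523409015041396/14565635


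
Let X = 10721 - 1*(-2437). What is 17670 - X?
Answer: 4512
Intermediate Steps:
X = 13158 (X = 10721 + 2437 = 13158)
17670 - X = 17670 - 1*13158 = 17670 - 13158 = 4512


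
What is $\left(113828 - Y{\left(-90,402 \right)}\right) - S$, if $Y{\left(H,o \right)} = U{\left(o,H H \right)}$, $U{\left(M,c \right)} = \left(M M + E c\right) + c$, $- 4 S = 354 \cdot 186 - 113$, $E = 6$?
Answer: $- \frac{352173}{4} \approx -88043.0$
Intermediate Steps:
$S = - \frac{65731}{4}$ ($S = - \frac{354 \cdot 186 - 113}{4} = - \frac{65844 - 113}{4} = \left(- \frac{1}{4}\right) 65731 = - \frac{65731}{4} \approx -16433.0$)
$U{\left(M,c \right)} = M^{2} + 7 c$ ($U{\left(M,c \right)} = \left(M M + 6 c\right) + c = \left(M^{2} + 6 c\right) + c = M^{2} + 7 c$)
$Y{\left(H,o \right)} = o^{2} + 7 H^{2}$ ($Y{\left(H,o \right)} = o^{2} + 7 H H = o^{2} + 7 H^{2}$)
$\left(113828 - Y{\left(-90,402 \right)}\right) - S = \left(113828 - \left(402^{2} + 7 \left(-90\right)^{2}\right)\right) - - \frac{65731}{4} = \left(113828 - \left(161604 + 7 \cdot 8100\right)\right) + \frac{65731}{4} = \left(113828 - \left(161604 + 56700\right)\right) + \frac{65731}{4} = \left(113828 - 218304\right) + \frac{65731}{4} = -104476 + \frac{65731}{4} = - \frac{352173}{4}$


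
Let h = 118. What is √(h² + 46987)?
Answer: √60911 ≈ 246.80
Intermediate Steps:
√(h² + 46987) = √(118² + 46987) = √(13924 + 46987) = √60911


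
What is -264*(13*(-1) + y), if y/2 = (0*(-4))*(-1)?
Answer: 3432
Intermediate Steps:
y = 0 (y = 2*((0*(-4))*(-1)) = 2*(0*(-1)) = 2*0 = 0)
-264*(13*(-1) + y) = -264*(13*(-1) + 0) = -264*(-13 + 0) = -264*(-13) = 3432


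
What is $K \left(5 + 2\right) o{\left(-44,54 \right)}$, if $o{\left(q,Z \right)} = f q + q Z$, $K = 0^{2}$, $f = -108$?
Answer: $0$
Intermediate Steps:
$K = 0$
$o{\left(q,Z \right)} = - 108 q + Z q$ ($o{\left(q,Z \right)} = - 108 q + q Z = - 108 q + Z q$)
$K \left(5 + 2\right) o{\left(-44,54 \right)} = 0 \left(5 + 2\right) \left(- 44 \left(-108 + 54\right)\right) = 0 \cdot 7 \left(\left(-44\right) \left(-54\right)\right) = 0 \cdot 2376 = 0$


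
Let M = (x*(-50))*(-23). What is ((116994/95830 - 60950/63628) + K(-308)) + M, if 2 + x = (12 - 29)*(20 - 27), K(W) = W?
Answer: 5530664442269/41199130 ≈ 1.3424e+5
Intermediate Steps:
x = 117 (x = -2 + (12 - 29)*(20 - 27) = -2 - 17*(-7) = -2 + 119 = 117)
M = 134550 (M = (117*(-50))*(-23) = -5850*(-23) = 134550)
((116994/95830 - 60950/63628) + K(-308)) + M = ((116994/95830 - 60950/63628) - 308) + 134550 = ((116994*(1/95830) - 60950*1/63628) - 308) + 134550 = ((1581/1295 - 30475/31814) - 308) + 134550 = (10832809/41199130 - 308) + 134550 = -12678499231/41199130 + 134550 = 5530664442269/41199130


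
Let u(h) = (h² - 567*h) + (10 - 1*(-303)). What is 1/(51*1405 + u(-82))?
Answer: 1/125186 ≈ 7.9881e-6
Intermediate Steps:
u(h) = 313 + h² - 567*h (u(h) = (h² - 567*h) + (10 + 303) = (h² - 567*h) + 313 = 313 + h² - 567*h)
1/(51*1405 + u(-82)) = 1/(51*1405 + (313 + (-82)² - 567*(-82))) = 1/(71655 + (313 + 6724 + 46494)) = 1/(71655 + 53531) = 1/125186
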